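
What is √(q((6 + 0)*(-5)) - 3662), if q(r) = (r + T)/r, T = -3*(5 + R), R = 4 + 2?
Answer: I*√365990/10 ≈ 60.497*I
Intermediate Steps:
R = 6
T = -33 (T = -3*(5 + 6) = -3*11 = -33)
q(r) = (-33 + r)/r (q(r) = (r - 33)/r = (-33 + r)/r)
√(q((6 + 0)*(-5)) - 3662) = √((-33 + (6 + 0)*(-5))/(((6 + 0)*(-5))) - 3662) = √((-33 + 6*(-5))/((6*(-5))) - 3662) = √((-33 - 30)/(-30) - 3662) = √(-1/30*(-63) - 3662) = √(21/10 - 3662) = √(-36599/10) = I*√365990/10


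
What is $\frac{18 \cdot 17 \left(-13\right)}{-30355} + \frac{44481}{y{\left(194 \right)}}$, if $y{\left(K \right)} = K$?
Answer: $\frac{103922499}{452990} \approx 229.41$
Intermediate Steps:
$\frac{18 \cdot 17 \left(-13\right)}{-30355} + \frac{44481}{y{\left(194 \right)}} = \frac{18 \cdot 17 \left(-13\right)}{-30355} + \frac{44481}{194} = 306 \left(-13\right) \left(- \frac{1}{30355}\right) + 44481 \cdot \frac{1}{194} = \left(-3978\right) \left(- \frac{1}{30355}\right) + \frac{44481}{194} = \frac{306}{2335} + \frac{44481}{194} = \frac{103922499}{452990}$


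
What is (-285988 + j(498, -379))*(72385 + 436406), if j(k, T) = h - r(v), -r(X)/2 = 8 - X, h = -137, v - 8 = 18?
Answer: -145596141351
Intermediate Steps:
v = 26 (v = 8 + 18 = 26)
r(X) = -16 + 2*X (r(X) = -2*(8 - X) = -16 + 2*X)
j(k, T) = -173 (j(k, T) = -137 - (-16 + 2*26) = -137 - (-16 + 52) = -137 - 1*36 = -137 - 36 = -173)
(-285988 + j(498, -379))*(72385 + 436406) = (-285988 - 173)*(72385 + 436406) = -286161*508791 = -145596141351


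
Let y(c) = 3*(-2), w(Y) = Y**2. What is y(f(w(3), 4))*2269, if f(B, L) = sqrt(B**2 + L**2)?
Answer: -13614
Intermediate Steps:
y(c) = -6
y(f(w(3), 4))*2269 = -6*2269 = -13614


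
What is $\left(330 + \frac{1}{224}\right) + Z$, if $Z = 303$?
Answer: $\frac{141793}{224} \approx 633.0$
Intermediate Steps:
$\left(330 + \frac{1}{224}\right) + Z = \left(330 + \frac{1}{224}\right) + 303 = \frac{73921}{224} + 303 = \frac{141793}{224}$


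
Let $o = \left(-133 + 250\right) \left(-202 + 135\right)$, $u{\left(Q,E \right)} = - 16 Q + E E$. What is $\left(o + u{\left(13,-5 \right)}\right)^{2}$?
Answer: $64352484$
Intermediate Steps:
$u{\left(Q,E \right)} = E^{2} - 16 Q$ ($u{\left(Q,E \right)} = - 16 Q + E^{2} = E^{2} - 16 Q$)
$o = -7839$ ($o = 117 \left(-67\right) = -7839$)
$\left(o + u{\left(13,-5 \right)}\right)^{2} = \left(-7839 + \left(\left(-5\right)^{2} - 208\right)\right)^{2} = \left(-7839 + \left(25 - 208\right)\right)^{2} = \left(-7839 - 183\right)^{2} = \left(-8022\right)^{2} = 64352484$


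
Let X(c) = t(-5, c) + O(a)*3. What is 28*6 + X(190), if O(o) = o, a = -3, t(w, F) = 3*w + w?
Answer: 139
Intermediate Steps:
t(w, F) = 4*w
X(c) = -29 (X(c) = 4*(-5) - 3*3 = -20 - 9 = -29)
28*6 + X(190) = 28*6 - 29 = 168 - 29 = 139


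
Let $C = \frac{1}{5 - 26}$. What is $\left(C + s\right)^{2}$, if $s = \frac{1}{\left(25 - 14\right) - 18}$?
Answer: $\frac{16}{441} \approx 0.036281$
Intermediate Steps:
$C = - \frac{1}{21}$ ($C = \frac{1}{-21} = - \frac{1}{21} \approx -0.047619$)
$s = - \frac{1}{7}$ ($s = \frac{1}{11 - 18} = \frac{1}{-7} = - \frac{1}{7} \approx -0.14286$)
$\left(C + s\right)^{2} = \left(- \frac{1}{21} - \frac{1}{7}\right)^{2} = \left(- \frac{4}{21}\right)^{2} = \frac{16}{441}$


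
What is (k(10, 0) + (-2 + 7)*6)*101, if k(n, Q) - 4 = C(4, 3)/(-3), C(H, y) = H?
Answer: 9898/3 ≈ 3299.3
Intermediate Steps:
k(n, Q) = 8/3 (k(n, Q) = 4 + 4/(-3) = 4 + 4*(-⅓) = 4 - 4/3 = 8/3)
(k(10, 0) + (-2 + 7)*6)*101 = (8/3 + (-2 + 7)*6)*101 = (8/3 + 5*6)*101 = (8/3 + 30)*101 = (98/3)*101 = 9898/3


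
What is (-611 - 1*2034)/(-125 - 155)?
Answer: 529/56 ≈ 9.4464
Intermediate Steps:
(-611 - 1*2034)/(-125 - 155) = (-611 - 2034)/(-280) = -2645*(-1/280) = 529/56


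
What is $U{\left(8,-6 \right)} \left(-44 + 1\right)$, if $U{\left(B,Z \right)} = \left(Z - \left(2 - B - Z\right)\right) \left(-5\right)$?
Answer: $-1290$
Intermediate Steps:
$U{\left(B,Z \right)} = 10 - 10 Z - 5 B$ ($U{\left(B,Z \right)} = \left(Z + \left(-2 + B + Z\right)\right) \left(-5\right) = \left(-2 + B + 2 Z\right) \left(-5\right) = 10 - 10 Z - 5 B$)
$U{\left(8,-6 \right)} \left(-44 + 1\right) = \left(10 - -60 - 40\right) \left(-44 + 1\right) = \left(10 + 60 - 40\right) \left(-43\right) = 30 \left(-43\right) = -1290$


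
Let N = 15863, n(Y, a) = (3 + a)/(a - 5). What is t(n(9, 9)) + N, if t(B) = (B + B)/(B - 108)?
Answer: 555203/35 ≈ 15863.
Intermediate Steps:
n(Y, a) = (3 + a)/(-5 + a)
t(B) = 2*B/(-108 + B) (t(B) = (2*B)/(-108 + B) = 2*B/(-108 + B))
t(n(9, 9)) + N = 2*((3 + 9)/(-5 + 9))/(-108 + (3 + 9)/(-5 + 9)) + 15863 = 2*(12/4)/(-108 + 12/4) + 15863 = 2*((1/4)*12)/(-108 + (1/4)*12) + 15863 = 2*3/(-108 + 3) + 15863 = 2*3/(-105) + 15863 = 2*3*(-1/105) + 15863 = -2/35 + 15863 = 555203/35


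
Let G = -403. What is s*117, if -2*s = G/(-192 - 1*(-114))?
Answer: -1209/4 ≈ -302.25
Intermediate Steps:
s = -31/12 (s = -(-403)/(2*(-192 - 1*(-114))) = -(-403)/(2*(-192 + 114)) = -(-403)/(2*(-78)) = -(-403)*(-1)/(2*78) = -1/2*31/6 = -31/12 ≈ -2.5833)
s*117 = -31/12*117 = -1209/4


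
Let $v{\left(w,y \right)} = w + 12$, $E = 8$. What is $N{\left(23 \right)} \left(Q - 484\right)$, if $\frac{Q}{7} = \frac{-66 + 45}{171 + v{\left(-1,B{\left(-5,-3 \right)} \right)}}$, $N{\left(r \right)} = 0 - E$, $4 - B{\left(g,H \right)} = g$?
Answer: $\frac{50420}{13} \approx 3878.5$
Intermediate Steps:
$B{\left(g,H \right)} = 4 - g$
$N{\left(r \right)} = -8$ ($N{\left(r \right)} = 0 - 8 = -8$)
$v{\left(w,y \right)} = 12 + w$
$Q = - \frac{21}{26}$ ($Q = 7 \frac{-66 + 45}{171 + \left(12 - 1\right)} = 7 \left(- \frac{21}{171 + 11}\right) = 7 \left(- \frac{21}{182}\right) = 7 \left(\left(-21\right) \frac{1}{182}\right) = 7 \left(- \frac{3}{26}\right) = - \frac{21}{26} \approx -0.80769$)
$N{\left(23 \right)} \left(Q - 484\right) = - 8 \left(- \frac{21}{26} - 484\right) = \left(-8\right) \left(- \frac{12605}{26}\right) = \frac{50420}{13}$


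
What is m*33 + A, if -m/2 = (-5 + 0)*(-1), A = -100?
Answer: -430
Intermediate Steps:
m = -10 (m = -2*(-5 + 0)*(-1) = -(-10)*(-1) = -2*5 = -10)
m*33 + A = -10*33 - 100 = -330 - 100 = -430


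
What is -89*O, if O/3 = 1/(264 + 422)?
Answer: -267/686 ≈ -0.38921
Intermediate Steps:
O = 3/686 (O = 3/(264 + 422) = 3/686 ≈ 0.0043732)
-89*O = -89*3/686 = -267/686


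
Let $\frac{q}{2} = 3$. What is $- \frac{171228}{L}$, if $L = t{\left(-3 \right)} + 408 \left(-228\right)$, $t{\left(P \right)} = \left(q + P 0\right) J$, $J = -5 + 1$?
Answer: $\frac{14269}{7754} \approx 1.8402$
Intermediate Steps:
$q = 6$ ($q = 2 \cdot 3 = 6$)
$J = -4$
$t{\left(P \right)} = -24$ ($t{\left(P \right)} = \left(6 + P 0\right) \left(-4\right) = \left(6 + 0\right) \left(-4\right) = 6 \left(-4\right) = -24$)
$L = -93048$ ($L = -24 + 408 \left(-228\right) = -24 - 93024 = -93048$)
$- \frac{171228}{L} = - \frac{171228}{-93048} = \left(-171228\right) \left(- \frac{1}{93048}\right) = \frac{14269}{7754}$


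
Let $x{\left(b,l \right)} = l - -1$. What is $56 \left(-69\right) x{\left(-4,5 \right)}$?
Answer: $-23184$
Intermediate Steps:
$x{\left(b,l \right)} = 1 + l$ ($x{\left(b,l \right)} = l + 1 = 1 + l$)
$56 \left(-69\right) x{\left(-4,5 \right)} = 56 \left(-69\right) \left(1 + 5\right) = \left(-3864\right) 6 = -23184$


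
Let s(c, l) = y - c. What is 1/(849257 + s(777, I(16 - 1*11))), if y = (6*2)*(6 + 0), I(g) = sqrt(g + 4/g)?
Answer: 1/848552 ≈ 1.1785e-6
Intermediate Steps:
y = 72 (y = 12*6 = 72)
s(c, l) = 72 - c
1/(849257 + s(777, I(16 - 1*11))) = 1/(849257 + (72 - 1*777)) = 1/(849257 + (72 - 777)) = 1/(849257 - 705) = 1/848552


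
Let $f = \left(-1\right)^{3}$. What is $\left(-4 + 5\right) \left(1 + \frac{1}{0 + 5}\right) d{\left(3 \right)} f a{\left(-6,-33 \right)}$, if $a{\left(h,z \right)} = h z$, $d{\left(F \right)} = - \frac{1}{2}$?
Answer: $\frac{594}{5} \approx 118.8$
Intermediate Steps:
$d{\left(F \right)} = - \frac{1}{2}$ ($d{\left(F \right)} = \left(-1\right) \frac{1}{2} = - \frac{1}{2}$)
$f = -1$
$\left(-4 + 5\right) \left(1 + \frac{1}{0 + 5}\right) d{\left(3 \right)} f a{\left(-6,-33 \right)} = \left(-4 + 5\right) \left(1 + \frac{1}{0 + 5}\right) \left(- \frac{1}{2}\right) \left(-1\right) \left(\left(-6\right) \left(-33\right)\right) = 1 \left(1 + \frac{1}{5}\right) \left(- \frac{1}{2}\right) \left(-1\right) 198 = 1 \cdot \frac{6}{5} \left(- \frac{1}{2}\right) \left(-1\right) 198 = \frac{6}{5} \left(- \frac{1}{2}\right) \left(-1\right) 198 = \left(- \frac{3}{5}\right) \left(-1\right) 198 = \frac{3}{5} \cdot 198 = \frac{594}{5}$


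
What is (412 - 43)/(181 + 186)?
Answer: 369/367 ≈ 1.0054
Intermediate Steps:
(412 - 43)/(181 + 186) = 369/367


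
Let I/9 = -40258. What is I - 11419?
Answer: -373741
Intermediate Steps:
I = -362322 (I = 9*(-40258) = -362322)
I - 11419 = -362322 - 11419 = -373741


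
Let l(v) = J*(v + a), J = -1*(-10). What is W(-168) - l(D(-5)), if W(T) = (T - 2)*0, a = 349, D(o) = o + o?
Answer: -3390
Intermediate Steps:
J = 10
D(o) = 2*o
l(v) = 3490 + 10*v (l(v) = 10*(v + 349) = 10*(349 + v) = 3490 + 10*v)
W(T) = 0 (W(T) = (-2 + T)*0 = 0)
W(-168) - l(D(-5)) = 0 - (3490 + 10*(2*(-5))) = 0 - (3490 + 10*(-10)) = 0 - (3490 - 100) = 0 - 1*3390 = 0 - 3390 = -3390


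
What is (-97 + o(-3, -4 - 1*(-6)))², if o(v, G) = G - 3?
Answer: 9604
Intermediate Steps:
o(v, G) = -3 + G
(-97 + o(-3, -4 - 1*(-6)))² = (-97 + (-3 + (-4 - 1*(-6))))² = (-97 + (-3 + (-4 + 6)))² = (-97 + (-3 + 2))² = (-97 - 1)² = (-98)² = 9604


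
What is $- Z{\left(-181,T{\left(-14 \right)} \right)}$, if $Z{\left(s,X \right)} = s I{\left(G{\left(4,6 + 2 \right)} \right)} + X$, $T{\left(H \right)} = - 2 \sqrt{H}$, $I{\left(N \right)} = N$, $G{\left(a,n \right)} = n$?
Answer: $1448 + 2 i \sqrt{14} \approx 1448.0 + 7.4833 i$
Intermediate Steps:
$Z{\left(s,X \right)} = X + 8 s$ ($Z{\left(s,X \right)} = s \left(6 + 2\right) + X = s 8 + X = 8 s + X = X + 8 s$)
$- Z{\left(-181,T{\left(-14 \right)} \right)} = - (- 2 \sqrt{-14} + 8 \left(-181\right)) = - (- 2 i \sqrt{14} - 1448) = - (-1448 - 2 i \sqrt{14}) = 1448 + 2 i \sqrt{14}$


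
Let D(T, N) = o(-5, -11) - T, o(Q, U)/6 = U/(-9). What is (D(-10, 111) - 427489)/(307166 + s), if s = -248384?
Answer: -1282415/176346 ≈ -7.2722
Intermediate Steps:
o(Q, U) = -2*U/3 (o(Q, U) = 6*(U/(-9)) = 6*(U*(-⅑)) = 6*(-U/9) = -2*U/3)
D(T, N) = 22/3 - T (D(T, N) = -⅔*(-11) - T = 22/3 - T)
(D(-10, 111) - 427489)/(307166 + s) = ((22/3 - 1*(-10)) - 427489)/(307166 - 248384) = ((22/3 + 10) - 427489)/58782 = (52/3 - 427489)*(1/58782) = -1282415/3*1/58782 = -1282415/176346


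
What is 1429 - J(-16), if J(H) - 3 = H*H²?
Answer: 5522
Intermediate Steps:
J(H) = 3 + H³ (J(H) = 3 + H*H² = 3 + H³)
1429 - J(-16) = 1429 - (3 + (-16)³) = 1429 - (3 - 4096) = 1429 - 1*(-4093) = 1429 + 4093 = 5522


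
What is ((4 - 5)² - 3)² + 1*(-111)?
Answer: -107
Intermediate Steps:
((4 - 5)² - 3)² + 1*(-111) = ((-1)² - 3)² - 111 = (1 - 3)² - 111 = (-2)² - 111 = 4 - 111 = -107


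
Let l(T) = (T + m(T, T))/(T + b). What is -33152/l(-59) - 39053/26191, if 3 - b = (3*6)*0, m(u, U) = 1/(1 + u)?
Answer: -402902887765/12807399 ≈ -31459.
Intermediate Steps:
b = 3 (b = 3 - 3*6*0 = 3 - 18*0 = 3 - 1*0 = 3 + 0 = 3)
l(T) = (T + 1/(1 + T))/(3 + T) (l(T) = (T + 1/(1 + T))/(T + 3) = (T + 1/(1 + T))/(3 + T))
-33152/l(-59) - 39053/26191 = -33152*(1 - 59)*(3 - 59)/(1 - 59*(1 - 59)) - 39053/26191 = -33152*3248/(1 - 59*(-58)) - 39053*1/26191 = -33152*3248/(1 + 3422) - 39053/26191 = -33152/((-1/58*(-1/56)*3423)) - 39053/26191 = -33152/489/464 - 39053/26191 = -33152*464/489 - 39053/26191 = -15382528/489 - 39053/26191 = -402902887765/12807399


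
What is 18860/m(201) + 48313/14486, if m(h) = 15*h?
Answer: 83773931/8735058 ≈ 9.5905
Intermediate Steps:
18860/m(201) + 48313/14486 = 18860/((15*201)) + 48313/14486 = 18860/3015 + 48313*(1/14486) = 18860*(1/3015) + 48313/14486 = 3772/603 + 48313/14486 = 83773931/8735058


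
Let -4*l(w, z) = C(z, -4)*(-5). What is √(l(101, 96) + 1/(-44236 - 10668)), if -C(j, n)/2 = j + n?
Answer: I*√173330843646/27452 ≈ 15.166*I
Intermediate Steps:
C(j, n) = -2*j - 2*n (C(j, n) = -2*(j + n) = -2*j - 2*n)
l(w, z) = 10 - 5*z/2 (l(w, z) = -(-2*z - 2*(-4))*(-5)/4 = -(-2*z + 8)*(-5)/4 = -(8 - 2*z)*(-5)/4 = -(-40 + 10*z)/4 = 10 - 5*z/2)
√(l(101, 96) + 1/(-44236 - 10668)) = √((10 - 5/2*96) + 1/(-44236 - 10668)) = √((10 - 240) + 1/(-54904)) = √(-230 - 1/54904) = √(-12627921/54904) = I*√173330843646/27452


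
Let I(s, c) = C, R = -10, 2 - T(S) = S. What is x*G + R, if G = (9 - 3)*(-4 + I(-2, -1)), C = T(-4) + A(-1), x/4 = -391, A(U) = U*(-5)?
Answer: -65698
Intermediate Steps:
T(S) = 2 - S
A(U) = -5*U
x = -1564 (x = 4*(-391) = -1564)
C = 11 (C = (2 - 1*(-4)) - 5*(-1) = (2 + 4) + 5 = 6 + 5 = 11)
I(s, c) = 11
G = 42 (G = (9 - 3)*(-4 + 11) = 6*7 = 42)
x*G + R = -1564*42 - 10 = -65688 - 10 = -65698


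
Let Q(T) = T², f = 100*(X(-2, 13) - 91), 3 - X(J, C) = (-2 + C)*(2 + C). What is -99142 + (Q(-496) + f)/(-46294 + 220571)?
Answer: -17277949618/174277 ≈ -99141.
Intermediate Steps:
X(J, C) = 3 - (-2 + C)*(2 + C)
f = -25300 (f = 100*((7 - 1*13²) - 91) = 100*((7 - 1*169) - 91) = 100*((7 - 169) - 91) = 100*(-162 - 91) = 100*(-253) = -25300)
-99142 + (Q(-496) + f)/(-46294 + 220571) = -99142 + ((-496)² - 25300)/(-46294 + 220571) = -99142 + (246016 - 25300)/174277 = -99142 + 220716*(1/174277) = -99142 + 220716/174277 = -17277949618/174277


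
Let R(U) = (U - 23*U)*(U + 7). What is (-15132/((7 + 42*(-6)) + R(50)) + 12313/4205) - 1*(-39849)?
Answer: 2109644085874/52936745 ≈ 39852.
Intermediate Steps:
R(U) = -22*U*(7 + U) (R(U) = (-22*U)*(7 + U) = -22*U*(7 + U))
(-15132/((7 + 42*(-6)) + R(50)) + 12313/4205) - 1*(-39849) = (-15132/((7 + 42*(-6)) - 22*50*(7 + 50)) + 12313/4205) - 1*(-39849) = (-15132/((7 - 252) - 22*50*57) + 12313*(1/4205)) + 39849 = (-15132/(-245 - 62700) + 12313/4205) + 39849 = (-15132/(-62945) + 12313/4205) + 39849 = (-15132*(-1/62945) + 12313/4205) + 39849 = (15132/62945 + 12313/4205) + 39849 = 167734369/52936745 + 39849 = 2109644085874/52936745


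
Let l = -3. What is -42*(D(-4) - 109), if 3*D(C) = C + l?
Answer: 4676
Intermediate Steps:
D(C) = -1 + C/3 (D(C) = (C - 3)/3 = (-3 + C)/3 = -1 + C/3)
-42*(D(-4) - 109) = -42*((-1 + (⅓)*(-4)) - 109) = -42*((-1 - 4/3) - 109) = -42*(-7/3 - 109) = -42*(-334/3) = 4676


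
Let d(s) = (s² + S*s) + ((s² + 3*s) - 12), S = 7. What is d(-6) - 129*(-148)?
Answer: 19092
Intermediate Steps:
d(s) = -12 + 2*s² + 10*s (d(s) = (s² + 7*s) + ((s² + 3*s) - 12) = (s² + 7*s) + (-12 + s² + 3*s) = -12 + 2*s² + 10*s)
d(-6) - 129*(-148) = (-12 + 2*(-6)² + 10*(-6)) - 129*(-148) = (-12 + 2*36 - 60) + 19092 = (-12 + 72 - 60) + 19092 = 0 + 19092 = 19092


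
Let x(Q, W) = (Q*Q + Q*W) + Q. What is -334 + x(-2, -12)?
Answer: -308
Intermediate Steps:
x(Q, W) = Q + Q² + Q*W (x(Q, W) = (Q² + Q*W) + Q = Q + Q² + Q*W)
-334 + x(-2, -12) = -334 - 2*(1 - 2 - 12) = -334 - 2*(-13) = -334 + 26 = -308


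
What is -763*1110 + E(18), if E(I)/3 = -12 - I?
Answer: -847020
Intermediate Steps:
E(I) = -36 - 3*I (E(I) = 3*(-12 - I) = -36 - 3*I)
-763*1110 + E(18) = -763*1110 + (-36 - 3*18) = -846930 + (-36 - 54) = -846930 - 90 = -847020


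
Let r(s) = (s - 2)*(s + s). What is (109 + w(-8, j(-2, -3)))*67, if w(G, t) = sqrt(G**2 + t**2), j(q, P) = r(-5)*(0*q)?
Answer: 7839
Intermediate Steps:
r(s) = 2*s*(-2 + s) (r(s) = (-2 + s)*(2*s) = 2*s*(-2 + s))
j(q, P) = 0 (j(q, P) = (2*(-5)*(-2 - 5))*(0*q) = (2*(-5)*(-7))*0 = 70*0 = 0)
(109 + w(-8, j(-2, -3)))*67 = (109 + sqrt((-8)**2 + 0**2))*67 = (109 + sqrt(64 + 0))*67 = (109 + sqrt(64))*67 = (109 + 8)*67 = 117*67 = 7839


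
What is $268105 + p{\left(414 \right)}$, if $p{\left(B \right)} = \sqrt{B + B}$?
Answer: $268105 + 6 \sqrt{23} \approx 2.6813 \cdot 10^{5}$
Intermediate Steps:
$p{\left(B \right)} = \sqrt{2} \sqrt{B}$ ($p{\left(B \right)} = \sqrt{2 B} = \sqrt{2} \sqrt{B}$)
$268105 + p{\left(414 \right)} = 268105 + \sqrt{2} \sqrt{414} = 268105 + \sqrt{2} \cdot 3 \sqrt{46} = 268105 + 6 \sqrt{23}$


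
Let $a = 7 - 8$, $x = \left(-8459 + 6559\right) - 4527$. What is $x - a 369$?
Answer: $-6058$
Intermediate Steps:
$x = -6427$ ($x = -1900 - 4527 = -6427$)
$a = -1$ ($a = 7 - 8 = -1$)
$x - a 369 = -6427 - \left(-1\right) 369 = -6427 - -369 = -6427 + 369 = -6058$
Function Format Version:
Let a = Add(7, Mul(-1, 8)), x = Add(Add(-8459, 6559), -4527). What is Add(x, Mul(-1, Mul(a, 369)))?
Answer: -6058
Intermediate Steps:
x = -6427 (x = Add(-1900, -4527) = -6427)
a = -1 (a = Add(7, -8) = -1)
Add(x, Mul(-1, Mul(a, 369))) = Add(-6427, Mul(-1, Mul(-1, 369))) = Add(-6427, Mul(-1, -369)) = Add(-6427, 369) = -6058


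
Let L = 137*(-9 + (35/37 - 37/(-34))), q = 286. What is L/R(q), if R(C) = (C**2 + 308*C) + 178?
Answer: -52197/9301652 ≈ -0.0056116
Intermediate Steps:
R(C) = 178 + C**2 + 308*C
L = -1200531/1258 (L = 137*(-9 + (35*(1/37) - 37*(-1/34))) = 137*(-9 + (35/37 + 37/34)) = 137*(-9 + 2559/1258) = 137*(-8763/1258) = -1200531/1258 ≈ -954.32)
L/R(q) = -1200531/(1258*(178 + 286**2 + 308*286)) = -1200531/(1258*(178 + 81796 + 88088)) = -1200531/1258/170062 = -1200531/1258*1/170062 = -52197/9301652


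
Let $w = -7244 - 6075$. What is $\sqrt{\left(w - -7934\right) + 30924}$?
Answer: $\sqrt{25539} \approx 159.81$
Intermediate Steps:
$w = -13319$
$\sqrt{\left(w - -7934\right) + 30924} = \sqrt{\left(-13319 - -7934\right) + 30924} = \sqrt{\left(-13319 + 7934\right) + 30924} = \sqrt{-5385 + 30924} = \sqrt{25539}$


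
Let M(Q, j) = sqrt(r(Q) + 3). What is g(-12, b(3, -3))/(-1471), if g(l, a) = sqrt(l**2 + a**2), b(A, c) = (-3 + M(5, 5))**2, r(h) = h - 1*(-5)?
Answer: -2*sqrt(274 - 66*sqrt(13))/1471 ≈ -0.0081615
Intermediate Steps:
r(h) = 5 + h (r(h) = h + 5 = 5 + h)
M(Q, j) = sqrt(8 + Q) (M(Q, j) = sqrt((5 + Q) + 3) = sqrt(8 + Q))
b(A, c) = (-3 + sqrt(13))**2 (b(A, c) = (-3 + sqrt(8 + 5))**2 = (-3 + sqrt(13))**2)
g(l, a) = sqrt(a**2 + l**2)
g(-12, b(3, -3))/(-1471) = sqrt(((3 - sqrt(13))**2)**2 + (-12)**2)/(-1471) = sqrt((3 - sqrt(13))**4 + 144)*(-1/1471) = sqrt(144 + (3 - sqrt(13))**4)*(-1/1471) = -sqrt(144 + (3 - sqrt(13))**4)/1471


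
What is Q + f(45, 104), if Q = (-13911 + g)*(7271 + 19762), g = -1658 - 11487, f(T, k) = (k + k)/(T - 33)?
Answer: -2194214492/3 ≈ -7.3140e+8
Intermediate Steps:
f(T, k) = 2*k/(-33 + T) (f(T, k) = (2*k)/(-33 + T) = 2*k/(-33 + T))
g = -13145
Q = -731404848 (Q = (-13911 - 13145)*(7271 + 19762) = -27056*27033 = -731404848)
Q + f(45, 104) = -731404848 + 2*104/(-33 + 45) = -731404848 + 2*104/12 = -731404848 + 2*104*(1/12) = -731404848 + 52/3 = -2194214492/3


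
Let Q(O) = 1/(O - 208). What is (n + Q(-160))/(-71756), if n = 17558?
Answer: -6461343/26406208 ≈ -0.24469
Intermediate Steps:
Q(O) = 1/(-208 + O)
(n + Q(-160))/(-71756) = (17558 + 1/(-208 - 160))/(-71756) = (17558 + 1/(-368))*(-1/71756) = (17558 - 1/368)*(-1/71756) = (6461343/368)*(-1/71756) = -6461343/26406208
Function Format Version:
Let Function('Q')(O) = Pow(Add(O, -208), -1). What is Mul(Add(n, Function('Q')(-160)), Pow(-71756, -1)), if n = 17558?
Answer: Rational(-6461343, 26406208) ≈ -0.24469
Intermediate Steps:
Function('Q')(O) = Pow(Add(-208, O), -1)
Mul(Add(n, Function('Q')(-160)), Pow(-71756, -1)) = Mul(Add(17558, Pow(Add(-208, -160), -1)), Pow(-71756, -1)) = Mul(Add(17558, Pow(-368, -1)), Rational(-1, 71756)) = Mul(Add(17558, Rational(-1, 368)), Rational(-1, 71756)) = Mul(Rational(6461343, 368), Rational(-1, 71756)) = Rational(-6461343, 26406208)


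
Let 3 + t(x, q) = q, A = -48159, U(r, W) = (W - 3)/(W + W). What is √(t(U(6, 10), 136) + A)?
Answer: I*√48026 ≈ 219.15*I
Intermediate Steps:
U(r, W) = (-3 + W)/(2*W) (U(r, W) = (-3 + W)/((2*W)) = (-3 + W)*(1/(2*W)) = (-3 + W)/(2*W))
t(x, q) = -3 + q
√(t(U(6, 10), 136) + A) = √((-3 + 136) - 48159) = √(133 - 48159) = √(-48026) = I*√48026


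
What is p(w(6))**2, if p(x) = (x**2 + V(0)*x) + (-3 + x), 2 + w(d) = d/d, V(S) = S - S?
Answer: 9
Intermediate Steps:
V(S) = 0
w(d) = -1 (w(d) = -2 + d/d = -2 + 1 = -1)
p(x) = -3 + x + x**2 (p(x) = (x**2 + 0*x) + (-3 + x) = (x**2 + 0) + (-3 + x) = x**2 + (-3 + x) = -3 + x + x**2)
p(w(6))**2 = (-3 - 1 + (-1)**2)**2 = (-3 - 1 + 1)**2 = (-3)**2 = 9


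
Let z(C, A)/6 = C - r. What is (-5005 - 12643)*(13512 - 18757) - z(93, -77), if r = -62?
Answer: 92562830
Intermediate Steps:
z(C, A) = 372 + 6*C (z(C, A) = 6*(C - 1*(-62)) = 6*(C + 62) = 6*(62 + C) = 372 + 6*C)
(-5005 - 12643)*(13512 - 18757) - z(93, -77) = (-5005 - 12643)*(13512 - 18757) - (372 + 6*93) = -17648*(-5245) - (372 + 558) = 92563760 - 1*930 = 92563760 - 930 = 92562830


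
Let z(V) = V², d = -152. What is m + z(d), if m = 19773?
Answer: 42877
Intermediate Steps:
m + z(d) = 19773 + (-152)² = 19773 + 23104 = 42877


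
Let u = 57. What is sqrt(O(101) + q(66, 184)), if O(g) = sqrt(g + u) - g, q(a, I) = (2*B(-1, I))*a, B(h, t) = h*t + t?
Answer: sqrt(-101 + sqrt(158)) ≈ 9.4037*I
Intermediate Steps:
B(h, t) = t + h*t
q(a, I) = 0 (q(a, I) = (2*(I*(1 - 1)))*a = (2*(I*0))*a = (2*0)*a = 0*a = 0)
O(g) = sqrt(57 + g) - g (O(g) = sqrt(g + 57) - g = sqrt(57 + g) - g)
sqrt(O(101) + q(66, 184)) = sqrt((sqrt(57 + 101) - 1*101) + 0) = sqrt((sqrt(158) - 101) + 0) = sqrt((-101 + sqrt(158)) + 0) = sqrt(-101 + sqrt(158))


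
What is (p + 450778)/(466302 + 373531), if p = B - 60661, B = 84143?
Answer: 474260/839833 ≈ 0.56471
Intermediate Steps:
p = 23482 (p = 84143 - 60661 = 23482)
(p + 450778)/(466302 + 373531) = (23482 + 450778)/(466302 + 373531) = 474260/839833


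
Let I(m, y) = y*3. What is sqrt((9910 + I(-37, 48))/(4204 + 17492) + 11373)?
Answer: 19*sqrt(231720738)/2712 ≈ 106.65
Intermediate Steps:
I(m, y) = 3*y
sqrt((9910 + I(-37, 48))/(4204 + 17492) + 11373) = sqrt((9910 + 3*48)/(4204 + 17492) + 11373) = sqrt((9910 + 144)/21696 + 11373) = sqrt(10054*(1/21696) + 11373) = sqrt(5027/10848 + 11373) = sqrt(123379331/10848) = 19*sqrt(231720738)/2712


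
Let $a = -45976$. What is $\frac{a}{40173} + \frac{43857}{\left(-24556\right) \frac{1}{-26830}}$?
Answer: $\frac{3376412116141}{70463442} \approx 47917.0$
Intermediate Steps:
$\frac{a}{40173} + \frac{43857}{\left(-24556\right) \frac{1}{-26830}} = - \frac{45976}{40173} + \frac{43857}{\left(-24556\right) \frac{1}{-26830}} = \left(-45976\right) \frac{1}{40173} + \frac{43857}{\left(-24556\right) \left(- \frac{1}{26830}\right)} = - \frac{6568}{5739} + \frac{43857}{\frac{12278}{13415}} = - \frac{6568}{5739} + 43857 \cdot \frac{13415}{12278} = - \frac{6568}{5739} + \frac{588341655}{12278} = \frac{3376412116141}{70463442}$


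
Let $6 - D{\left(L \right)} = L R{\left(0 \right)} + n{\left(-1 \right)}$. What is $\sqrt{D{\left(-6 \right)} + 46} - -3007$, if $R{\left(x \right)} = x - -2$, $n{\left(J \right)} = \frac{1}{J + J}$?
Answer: $3007 + \frac{\sqrt{258}}{2} \approx 3015.0$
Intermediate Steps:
$n{\left(J \right)} = \frac{1}{2 J}$
$R{\left(x \right)} = 2 + x$ ($R{\left(x \right)} = x + 2 = 2 + x$)
$D{\left(L \right)} = \frac{13}{2} - 2 L$ ($D{\left(L \right)} = 6 - \left(L \left(2 + 0\right) + \frac{1}{2 \left(-1\right)}\right) = 6 - \left(L 2 + \frac{1}{2} \left(-1\right)\right) = 6 - \left(2 L - \frac{1}{2}\right) = 6 - \left(- \frac{1}{2} + 2 L\right) = \frac{13}{2} - 2 L$)
$\sqrt{D{\left(-6 \right)} + 46} - -3007 = \sqrt{\left(\frac{13}{2} - -12\right) + 46} - -3007 = \sqrt{\left(\frac{13}{2} + 12\right) + 46} + 3007 = \sqrt{\frac{37}{2} + 46} + 3007 = \sqrt{\frac{129}{2}} + 3007 = \frac{\sqrt{258}}{2} + 3007 = 3007 + \frac{\sqrt{258}}{2}$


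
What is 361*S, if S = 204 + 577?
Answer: 281941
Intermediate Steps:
S = 781
361*S = 361*781 = 281941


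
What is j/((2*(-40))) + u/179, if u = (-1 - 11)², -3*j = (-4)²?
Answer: 2339/2685 ≈ 0.87114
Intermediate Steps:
j = -16/3 (j = -⅓*(-4)² = -⅓*16 = -16/3 ≈ -5.3333)
u = 144 (u = (-12)² = 144)
j/((2*(-40))) + u/179 = -16/(3*(2*(-40))) + 144/179 = -16/3/(-80) + 144*(1/179) = -16/3*(-1/80) + 144/179 = 1/15 + 144/179 = 2339/2685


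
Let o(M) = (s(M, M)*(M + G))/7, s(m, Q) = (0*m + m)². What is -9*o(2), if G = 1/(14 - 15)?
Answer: -36/7 ≈ -5.1429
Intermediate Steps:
G = -1 (G = 1/(-1) = -1)
s(m, Q) = m² (s(m, Q) = (0 + m)² = m²)
o(M) = M²*(-1 + M)/7 (o(M) = (M²*(M - 1))/7 = (M²*(-1 + M))*(⅐) = M²*(-1 + M)/7)
-9*o(2) = -9*2²*(-1 + 2)/7 = -9*4/7 = -36/7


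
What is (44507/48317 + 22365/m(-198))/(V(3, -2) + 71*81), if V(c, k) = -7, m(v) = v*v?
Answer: 313940237/1208933085888 ≈ 0.00025968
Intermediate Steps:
m(v) = v²
(44507/48317 + 22365/m(-198))/(V(3, -2) + 71*81) = (44507/48317 + 22365/((-198)²))/(-7 + 71*81) = (44507*(1/48317) + 22365/39204)/(-7 + 5751) = (44507/48317 + 22365*(1/39204))/5744 = (44507/48317 + 2485/4356)*(1/5744) = (313940237/210468852)*(1/5744) = 313940237/1208933085888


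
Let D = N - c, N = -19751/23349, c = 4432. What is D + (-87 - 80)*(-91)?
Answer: 251332234/23349 ≈ 10764.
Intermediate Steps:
N = -19751/23349 (N = -19751*1/23349 = -19751/23349 ≈ -0.84590)
D = -103502519/23349 (D = -19751/23349 - 1*4432 = -19751/23349 - 4432 = -103502519/23349 ≈ -4432.8)
D + (-87 - 80)*(-91) = -103502519/23349 + (-87 - 80)*(-91) = -103502519/23349 - 167*(-91) = -103502519/23349 + 15197 = 251332234/23349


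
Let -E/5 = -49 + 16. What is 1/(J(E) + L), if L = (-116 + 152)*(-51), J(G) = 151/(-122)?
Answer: -122/224143 ≈ -0.00054430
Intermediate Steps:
E = 165 (E = -5*(-49 + 16) = -5*(-33) = 165)
J(G) = -151/122 (J(G) = 151*(-1/122) = -151/122)
L = -1836 (L = 36*(-51) = -1836)
1/(J(E) + L) = 1/(-151/122 - 1836) = 1/(-224143/122) = -122/224143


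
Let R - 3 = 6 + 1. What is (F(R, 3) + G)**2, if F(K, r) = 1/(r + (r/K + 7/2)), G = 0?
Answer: 25/1156 ≈ 0.021626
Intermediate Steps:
R = 10 (R = 3 + (6 + 1) = 3 + 7 = 10)
F(K, r) = 1/(7/2 + r + r/K) (F(K, r) = 1/(r + (r/K + 7*(1/2))) = 1/(r + (r/K + 7/2)) = 1/(r + (7/2 + r/K)) = 1/(7/2 + r + r/K))
(F(R, 3) + G)**2 = (2*10/(2*3 + 7*10 + 2*10*3) + 0)**2 = (2*10/(6 + 70 + 60) + 0)**2 = (2*10/136 + 0)**2 = (2*10*(1/136) + 0)**2 = (5/34 + 0)**2 = (5/34)**2 = 25/1156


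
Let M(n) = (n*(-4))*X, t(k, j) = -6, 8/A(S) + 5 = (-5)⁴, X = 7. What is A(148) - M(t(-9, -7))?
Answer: -26038/155 ≈ -167.99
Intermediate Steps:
A(S) = 2/155 (A(S) = 8/(-5 + (-5)⁴) = 8/(-5 + 625) = 8/620 = 8*(1/620) = 2/155)
M(n) = -28*n (M(n) = (n*(-4))*7 = -4*n*7 = -28*n)
A(148) - M(t(-9, -7)) = 2/155 - (-28)*(-6) = 2/155 - 1*168 = 2/155 - 168 = -26038/155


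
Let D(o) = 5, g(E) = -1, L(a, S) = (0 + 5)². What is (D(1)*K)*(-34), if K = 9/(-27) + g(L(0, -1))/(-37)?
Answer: 5780/111 ≈ 52.072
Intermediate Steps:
L(a, S) = 25 (L(a, S) = 5² = 25)
K = -34/111 (K = 9/(-27) - 1/(-37) = 9*(-1/27) - 1*(-1/37) = -⅓ + 1/37 = -34/111 ≈ -0.30631)
(D(1)*K)*(-34) = (5*(-34/111))*(-34) = -170/111*(-34) = 5780/111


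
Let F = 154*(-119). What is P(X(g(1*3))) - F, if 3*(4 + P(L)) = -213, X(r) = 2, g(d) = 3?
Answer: 18251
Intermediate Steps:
P(L) = -75 (P(L) = -4 + (⅓)*(-213) = -4 - 71 = -75)
F = -18326
P(X(g(1*3))) - F = -75 - 1*(-18326) = -75 + 18326 = 18251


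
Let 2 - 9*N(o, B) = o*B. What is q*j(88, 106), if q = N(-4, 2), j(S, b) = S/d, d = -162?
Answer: -440/729 ≈ -0.60357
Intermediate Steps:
j(S, b) = -S/162 (j(S, b) = S/(-162) = S*(-1/162) = -S/162)
N(o, B) = 2/9 - B*o/9 (N(o, B) = 2/9 - o*B/9 = 2/9 - B*o/9)
q = 10/9 (q = 2/9 - ⅑*2*(-4) = 2/9 + 8/9 = 10/9 ≈ 1.1111)
q*j(88, 106) = 10*(-1/162*88)/9 = (10/9)*(-44/81) = -440/729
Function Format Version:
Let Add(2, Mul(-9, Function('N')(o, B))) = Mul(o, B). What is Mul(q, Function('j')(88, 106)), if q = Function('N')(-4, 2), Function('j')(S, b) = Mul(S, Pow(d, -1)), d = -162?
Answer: Rational(-440, 729) ≈ -0.60357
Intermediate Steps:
Function('j')(S, b) = Mul(Rational(-1, 162), S) (Function('j')(S, b) = Mul(S, Pow(-162, -1)) = Mul(S, Rational(-1, 162)) = Mul(Rational(-1, 162), S))
Function('N')(o, B) = Add(Rational(2, 9), Mul(Rational(-1, 9), B, o)) (Function('N')(o, B) = Add(Rational(2, 9), Mul(Rational(-1, 9), Mul(o, B))) = Add(Rational(2, 9), Mul(Rational(-1, 9), Mul(B, o))) = Add(Rational(2, 9), Mul(Rational(-1, 9), B, o)))
q = Rational(10, 9) (q = Add(Rational(2, 9), Mul(Rational(-1, 9), 2, -4)) = Add(Rational(2, 9), Rational(8, 9)) = Rational(10, 9) ≈ 1.1111)
Mul(q, Function('j')(88, 106)) = Mul(Rational(10, 9), Mul(Rational(-1, 162), 88)) = Mul(Rational(10, 9), Rational(-44, 81)) = Rational(-440, 729)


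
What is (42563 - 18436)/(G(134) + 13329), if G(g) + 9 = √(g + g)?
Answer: 80342910/44355533 - 24127*√67/88711066 ≈ 1.8091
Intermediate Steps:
G(g) = -9 + √2*√g (G(g) = -9 + √(g + g) = -9 + √(2*g) = -9 + √2*√g)
(42563 - 18436)/(G(134) + 13329) = (42563 - 18436)/((-9 + √2*√134) + 13329) = 24127/((-9 + 2*√67) + 13329) = 24127/(13320 + 2*√67)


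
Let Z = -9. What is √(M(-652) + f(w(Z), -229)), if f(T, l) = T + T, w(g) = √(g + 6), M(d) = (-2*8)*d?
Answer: √(10432 + 2*I*√3) ≈ 102.14 + 0.017*I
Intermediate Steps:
M(d) = -16*d
w(g) = √(6 + g)
f(T, l) = 2*T
√(M(-652) + f(w(Z), -229)) = √(-16*(-652) + 2*√(6 - 9)) = √(10432 + 2*√(-3)) = √(10432 + 2*(I*√3)) = √(10432 + 2*I*√3)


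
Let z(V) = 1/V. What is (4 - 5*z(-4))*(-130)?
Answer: -1365/2 ≈ -682.50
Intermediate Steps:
(4 - 5*z(-4))*(-130) = (4 - 5/(-4))*(-130) = (4 - 5*(-¼))*(-130) = (4 + 5/4)*(-130) = (21/4)*(-130) = -1365/2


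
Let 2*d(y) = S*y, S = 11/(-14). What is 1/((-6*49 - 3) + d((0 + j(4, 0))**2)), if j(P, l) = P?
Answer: -7/2123 ≈ -0.0032972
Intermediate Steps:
S = -11/14 (S = 11*(-1/14) = -11/14 ≈ -0.78571)
d(y) = -11*y/28 (d(y) = (-11*y/14)/2 = -11*y/28)
1/((-6*49 - 3) + d((0 + j(4, 0))**2)) = 1/((-6*49 - 3) - 11*(0 + 4)**2/28) = 1/((-294 - 3) - 11/28*4**2) = 1/(-297 - 11/28*16) = 1/(-297 - 44/7) = 1/(-2123/7) = -7/2123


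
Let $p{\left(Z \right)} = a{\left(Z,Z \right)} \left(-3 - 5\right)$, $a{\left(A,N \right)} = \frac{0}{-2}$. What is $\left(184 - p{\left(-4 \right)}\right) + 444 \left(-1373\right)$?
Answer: $-609428$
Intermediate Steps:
$a{\left(A,N \right)} = 0$ ($a{\left(A,N \right)} = 0 \left(- \frac{1}{2}\right) = 0$)
$p{\left(Z \right)} = 0$ ($p{\left(Z \right)} = 0 \left(-3 - 5\right) = 0 \left(-8\right) = 0$)
$\left(184 - p{\left(-4 \right)}\right) + 444 \left(-1373\right) = \left(184 - 0\right) + 444 \left(-1373\right) = \left(184 + 0\right) - 609612 = 184 - 609612 = -609428$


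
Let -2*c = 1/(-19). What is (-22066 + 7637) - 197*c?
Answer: -548499/38 ≈ -14434.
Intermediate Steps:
c = 1/38 (c = -1/2/(-19) = -1/2*(-1/19) = 1/38 ≈ 0.026316)
(-22066 + 7637) - 197*c = (-22066 + 7637) - 197*1/38 = -14429 - 197/38 = -548499/38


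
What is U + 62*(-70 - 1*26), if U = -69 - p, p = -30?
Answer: -5991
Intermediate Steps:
U = -39 (U = -69 - 1*(-30) = -69 + 30 = -39)
U + 62*(-70 - 1*26) = -39 + 62*(-70 - 1*26) = -39 + 62*(-70 - 26) = -39 + 62*(-96) = -39 - 5952 = -5991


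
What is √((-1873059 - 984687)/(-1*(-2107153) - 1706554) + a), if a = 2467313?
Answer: √4888298232762739/44511 ≈ 1570.8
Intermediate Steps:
√((-1873059 - 984687)/(-1*(-2107153) - 1706554) + a) = √((-1873059 - 984687)/(-1*(-2107153) - 1706554) + 2467313) = √(-2857746/(2107153 - 1706554) + 2467313) = √(-2857746/400599 + 2467313) = √(-2857746*1/400599 + 2467313) = √(-952582/133533 + 2467313) = √(329466754247/133533) = √4888298232762739/44511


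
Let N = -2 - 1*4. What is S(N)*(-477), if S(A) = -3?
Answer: 1431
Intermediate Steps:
N = -6 (N = -2 - 4 = -6)
S(N)*(-477) = -3*(-477) = 1431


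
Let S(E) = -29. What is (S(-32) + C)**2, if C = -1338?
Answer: 1868689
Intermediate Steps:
(S(-32) + C)**2 = (-29 - 1338)**2 = (-1367)**2 = 1868689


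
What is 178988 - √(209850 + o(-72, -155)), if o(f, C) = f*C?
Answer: 178988 - √221010 ≈ 1.7852e+5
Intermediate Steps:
o(f, C) = C*f
178988 - √(209850 + o(-72, -155)) = 178988 - √(209850 - 155*(-72)) = 178988 - √(209850 + 11160) = 178988 - √221010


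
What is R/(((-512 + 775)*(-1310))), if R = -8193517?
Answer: 8193517/344530 ≈ 23.782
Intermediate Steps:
R/(((-512 + 775)*(-1310))) = -8193517*(-1/(1310*(-512 + 775))) = -8193517/(263*(-1310)) = -8193517/(-344530) = -8193517*(-1/344530) = 8193517/344530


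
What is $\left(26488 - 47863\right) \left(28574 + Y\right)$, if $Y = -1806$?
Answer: $-572166000$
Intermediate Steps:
$\left(26488 - 47863\right) \left(28574 + Y\right) = \left(26488 - 47863\right) \left(28574 - 1806\right) = \left(-21375\right) 26768 = -572166000$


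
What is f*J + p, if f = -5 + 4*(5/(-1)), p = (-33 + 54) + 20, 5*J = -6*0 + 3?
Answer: 26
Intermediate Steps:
J = 3/5 (J = (-6*0 + 3)/5 = (0 + 3)/5 = (1/5)*3 = 3/5 ≈ 0.60000)
p = 41 (p = 21 + 20 = 41)
f = -25 (f = -5 + 4*(5*(-1)) = -5 + 4*(-5) = -5 - 20 = -25)
f*J + p = -25*3/5 + 41 = -15 + 41 = 26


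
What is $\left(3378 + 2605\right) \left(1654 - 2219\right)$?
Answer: $-3380395$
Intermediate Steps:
$\left(3378 + 2605\right) \left(1654 - 2219\right) = 5983 \left(-565\right) = -3380395$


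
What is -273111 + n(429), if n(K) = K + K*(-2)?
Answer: -273540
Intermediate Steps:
n(K) = -K (n(K) = K - 2*K = -K)
-273111 + n(429) = -273111 - 1*429 = -273111 - 429 = -273540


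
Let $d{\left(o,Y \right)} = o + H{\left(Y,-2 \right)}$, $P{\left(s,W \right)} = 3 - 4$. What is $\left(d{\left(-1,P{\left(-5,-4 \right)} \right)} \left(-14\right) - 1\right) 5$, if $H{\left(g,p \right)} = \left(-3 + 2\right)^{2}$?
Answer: $-5$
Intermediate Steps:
$H{\left(g,p \right)} = 1$ ($H{\left(g,p \right)} = \left(-1\right)^{2} = 1$)
$P{\left(s,W \right)} = -1$ ($P{\left(s,W \right)} = 3 - 4 = -1$)
$d{\left(o,Y \right)} = 1 + o$ ($d{\left(o,Y \right)} = o + 1 = 1 + o$)
$\left(d{\left(-1,P{\left(-5,-4 \right)} \right)} \left(-14\right) - 1\right) 5 = \left(\left(1 - 1\right) \left(-14\right) - 1\right) 5 = \left(0 \left(-14\right) - 1\right) 5 = \left(0 - 1\right) 5 = \left(-1\right) 5 = -5$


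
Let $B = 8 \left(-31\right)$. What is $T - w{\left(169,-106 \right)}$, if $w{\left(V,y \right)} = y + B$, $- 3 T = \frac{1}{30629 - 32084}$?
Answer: $\frac{1545211}{4365} \approx 354.0$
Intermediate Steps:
$T = \frac{1}{4365}$ ($T = - \frac{1}{3 \left(30629 - 32084\right)} = - \frac{1}{3 \left(-1455\right)} = \left(- \frac{1}{3}\right) \left(- \frac{1}{1455}\right) = \frac{1}{4365} \approx 0.0002291$)
$B = -248$
$w{\left(V,y \right)} = -248 + y$ ($w{\left(V,y \right)} = y - 248 = -248 + y$)
$T - w{\left(169,-106 \right)} = \frac{1}{4365} - \left(-248 - 106\right) = \frac{1}{4365} - -354 = \frac{1}{4365} + 354 = \frac{1545211}{4365}$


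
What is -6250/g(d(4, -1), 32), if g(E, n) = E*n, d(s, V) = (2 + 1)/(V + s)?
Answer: -3125/16 ≈ -195.31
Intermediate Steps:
d(s, V) = 3/(V + s)
-6250/g(d(4, -1), 32) = -6250/((3/(-1 + 4))*32) = -6250/((3/3)*32) = -6250/((3*(1/3))*32) = -6250/(1*32) = -6250/32 = -6250*1/32 = -3125/16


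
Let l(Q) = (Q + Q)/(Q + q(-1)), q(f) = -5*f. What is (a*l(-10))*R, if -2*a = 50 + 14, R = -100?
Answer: 12800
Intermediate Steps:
l(Q) = 2*Q/(5 + Q) (l(Q) = (Q + Q)/(Q - 5*(-1)) = (2*Q)/(Q + 5) = (2*Q)/(5 + Q) = 2*Q/(5 + Q))
a = -32 (a = -(50 + 14)/2 = -½*64 = -32)
(a*l(-10))*R = -64*(-10)/(5 - 10)*(-100) = -64*(-10)/(-5)*(-100) = -64*(-10)*(-1)/5*(-100) = -32*4*(-100) = -128*(-100) = 12800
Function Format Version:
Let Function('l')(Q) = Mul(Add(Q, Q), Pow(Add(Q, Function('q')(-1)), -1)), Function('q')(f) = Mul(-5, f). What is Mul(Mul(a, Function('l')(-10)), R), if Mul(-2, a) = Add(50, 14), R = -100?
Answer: 12800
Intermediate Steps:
Function('l')(Q) = Mul(2, Q, Pow(Add(5, Q), -1)) (Function('l')(Q) = Mul(Add(Q, Q), Pow(Add(Q, Mul(-5, -1)), -1)) = Mul(Mul(2, Q), Pow(Add(Q, 5), -1)) = Mul(Mul(2, Q), Pow(Add(5, Q), -1)) = Mul(2, Q, Pow(Add(5, Q), -1)))
a = -32 (a = Mul(Rational(-1, 2), Add(50, 14)) = Mul(Rational(-1, 2), 64) = -32)
Mul(Mul(a, Function('l')(-10)), R) = Mul(Mul(-32, Mul(2, -10, Pow(Add(5, -10), -1))), -100) = Mul(Mul(-32, Mul(2, -10, Pow(-5, -1))), -100) = Mul(Mul(-32, Mul(2, -10, Rational(-1, 5))), -100) = Mul(Mul(-32, 4), -100) = Mul(-128, -100) = 12800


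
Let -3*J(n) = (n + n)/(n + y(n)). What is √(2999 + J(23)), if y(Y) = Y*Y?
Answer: √107963/6 ≈ 54.763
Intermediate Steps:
y(Y) = Y²
J(n) = -2*n/(3*(n + n²)) (J(n) = -(n + n)/(3*(n + n²)) = -2*n/(3*(n + n²)))
√(2999 + J(23)) = √(2999 - 2/(3 + 3*23)) = √(2999 - 2/(3 + 69)) = √(2999 - 2/72) = √(2999 - 2*1/72) = √(2999 - 1/36) = √(107963/36) = √107963/6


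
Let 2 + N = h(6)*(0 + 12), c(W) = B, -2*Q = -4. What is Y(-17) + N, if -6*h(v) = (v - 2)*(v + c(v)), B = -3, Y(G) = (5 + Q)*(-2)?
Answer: -40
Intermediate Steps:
Q = 2 (Q = -½*(-4) = 2)
Y(G) = -14 (Y(G) = (5 + 2)*(-2) = 7*(-2) = -14)
c(W) = -3
h(v) = -(-3 + v)*(-2 + v)/6 (h(v) = -(v - 2)*(v - 3)/6 = -(-2 + v)*(-3 + v)/6 = -(-3 + v)*(-2 + v)/6)
N = -26 (N = -2 + (-1 - ⅙*6² + (⅚)*6)*(0 + 12) = -2 + (-1 - ⅙*36 + 5)*12 = -2 + (-1 - 6 + 5)*12 = -2 - 2*12 = -2 - 24 = -26)
Y(-17) + N = -14 - 26 = -40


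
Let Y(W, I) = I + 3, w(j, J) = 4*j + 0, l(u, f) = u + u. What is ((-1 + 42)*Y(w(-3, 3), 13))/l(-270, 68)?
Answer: -164/135 ≈ -1.2148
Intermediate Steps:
l(u, f) = 2*u
w(j, J) = 4*j
Y(W, I) = 3 + I
((-1 + 42)*Y(w(-3, 3), 13))/l(-270, 68) = ((-1 + 42)*(3 + 13))/((2*(-270))) = (41*16)/(-540) = 656*(-1/540) = -164/135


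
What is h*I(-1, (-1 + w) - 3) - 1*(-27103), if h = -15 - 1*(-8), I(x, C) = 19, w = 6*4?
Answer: 26970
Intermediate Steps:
w = 24
h = -7 (h = -15 + 8 = -7)
h*I(-1, (-1 + w) - 3) - 1*(-27103) = -7*19 - 1*(-27103) = -133 + 27103 = 26970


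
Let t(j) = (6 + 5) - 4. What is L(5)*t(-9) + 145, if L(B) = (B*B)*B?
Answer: 1020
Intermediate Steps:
L(B) = B³ (L(B) = B²*B = B³)
t(j) = 7 (t(j) = 11 - 4 = 7)
L(5)*t(-9) + 145 = 5³*7 + 145 = 125*7 + 145 = 875 + 145 = 1020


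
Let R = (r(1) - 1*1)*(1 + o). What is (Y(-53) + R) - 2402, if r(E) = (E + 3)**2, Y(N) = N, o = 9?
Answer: -2305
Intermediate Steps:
r(E) = (3 + E)**2
R = 150 (R = ((3 + 1)**2 - 1*1)*(1 + 9) = (4**2 - 1)*10 = (16 - 1)*10 = 15*10 = 150)
(Y(-53) + R) - 2402 = (-53 + 150) - 2402 = 97 - 2402 = -2305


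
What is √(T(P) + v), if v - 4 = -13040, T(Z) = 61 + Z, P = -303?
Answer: I*√13278 ≈ 115.23*I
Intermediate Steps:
v = -13036 (v = 4 - 13040 = -13036)
√(T(P) + v) = √((61 - 303) - 13036) = √(-242 - 13036) = √(-13278) = I*√13278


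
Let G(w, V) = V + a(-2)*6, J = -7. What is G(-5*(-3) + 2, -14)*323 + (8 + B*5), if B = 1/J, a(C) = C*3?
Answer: -112999/7 ≈ -16143.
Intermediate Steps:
a(C) = 3*C
G(w, V) = -36 + V (G(w, V) = V + (3*(-2))*6 = V - 6*6 = V - 36 = -36 + V)
B = -⅐ (B = 1/(-7) = -⅐ ≈ -0.14286)
G(-5*(-3) + 2, -14)*323 + (8 + B*5) = (-36 - 14)*323 + (8 - ⅐*5) = -50*323 + (8 - 5/7) = -16150 + 51/7 = -112999/7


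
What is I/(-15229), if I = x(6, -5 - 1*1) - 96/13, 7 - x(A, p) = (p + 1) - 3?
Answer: -99/197977 ≈ -0.00050006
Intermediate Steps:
x(A, p) = 9 - p (x(A, p) = 7 - ((p + 1) - 3) = 7 - ((1 + p) - 3) = 7 - (-2 + p) = 7 + (2 - p) = 9 - p)
I = 99/13 (I = (9 - (-5 - 1*1)) - 96/13 = (9 - (-5 - 1)) - 96*1/13 = (9 - 1*(-6)) - 96/13 = (9 + 6) - 96/13 = 15 - 96/13 = 99/13 ≈ 7.6154)
I/(-15229) = (99/13)/(-15229) = (99/13)*(-1/15229) = -99/197977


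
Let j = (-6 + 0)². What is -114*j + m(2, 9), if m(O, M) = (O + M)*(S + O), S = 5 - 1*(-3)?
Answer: -3994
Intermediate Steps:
S = 8 (S = 5 + 3 = 8)
j = 36 (j = (-6)² = 36)
m(O, M) = (8 + O)*(M + O) (m(O, M) = (O + M)*(8 + O) = (M + O)*(8 + O) = (8 + O)*(M + O))
-114*j + m(2, 9) = -114*36 + (2² + 8*9 + 8*2 + 9*2) = -4104 + (4 + 72 + 16 + 18) = -4104 + 110 = -3994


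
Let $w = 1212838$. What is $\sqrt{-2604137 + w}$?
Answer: $i \sqrt{1391299} \approx 1179.5 i$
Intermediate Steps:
$\sqrt{-2604137 + w} = \sqrt{-2604137 + 1212838} = \sqrt{-1391299} = i \sqrt{1391299}$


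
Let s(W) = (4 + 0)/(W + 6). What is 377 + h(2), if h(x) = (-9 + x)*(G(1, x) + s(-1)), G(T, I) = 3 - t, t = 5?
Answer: 1927/5 ≈ 385.40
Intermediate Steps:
s(W) = 4/(6 + W)
G(T, I) = -2 (G(T, I) = 3 - 1*5 = 3 - 5 = -2)
h(x) = 54/5 - 6*x/5 (h(x) = (-9 + x)*(-2 + 4/(6 - 1)) = (-9 + x)*(-2 + 4/5) = (-9 + x)*(-6/5) = 54/5 - 6*x/5)
377 + h(2) = 377 + (54/5 - 6/5*2) = 377 + (54/5 - 12/5) = 377 + 42/5 = 1927/5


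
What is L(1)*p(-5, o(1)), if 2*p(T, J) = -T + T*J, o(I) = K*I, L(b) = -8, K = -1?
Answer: -40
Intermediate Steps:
o(I) = -I
p(T, J) = -T/2 + J*T/2 (p(T, J) = (-T + T*J)/2 = (-T + J*T)/2 = -T/2 + J*T/2)
L(1)*p(-5, o(1)) = -4*(-5)*(-1 - 1*1) = -4*(-5)*(-1 - 1) = -4*(-5)*(-2) = -8*5 = -40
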